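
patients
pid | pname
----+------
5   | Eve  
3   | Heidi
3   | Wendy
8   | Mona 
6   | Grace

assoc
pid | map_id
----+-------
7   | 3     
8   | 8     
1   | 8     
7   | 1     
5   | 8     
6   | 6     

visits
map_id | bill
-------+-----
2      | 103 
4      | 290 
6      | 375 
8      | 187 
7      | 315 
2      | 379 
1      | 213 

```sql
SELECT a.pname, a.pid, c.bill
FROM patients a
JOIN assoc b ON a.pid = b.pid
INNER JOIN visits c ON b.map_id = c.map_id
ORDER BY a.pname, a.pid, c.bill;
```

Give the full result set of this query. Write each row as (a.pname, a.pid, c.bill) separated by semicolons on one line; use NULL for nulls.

Joins associate left-to-right: patients INNER JOIN assoc on pid gives 3 intermediate row(s).
Then INNER JOIN `visits c` on map_id: keep only rows whose b.map_id appears in c.

(Eve, 5, 187); (Grace, 6, 375); (Mona, 8, 187)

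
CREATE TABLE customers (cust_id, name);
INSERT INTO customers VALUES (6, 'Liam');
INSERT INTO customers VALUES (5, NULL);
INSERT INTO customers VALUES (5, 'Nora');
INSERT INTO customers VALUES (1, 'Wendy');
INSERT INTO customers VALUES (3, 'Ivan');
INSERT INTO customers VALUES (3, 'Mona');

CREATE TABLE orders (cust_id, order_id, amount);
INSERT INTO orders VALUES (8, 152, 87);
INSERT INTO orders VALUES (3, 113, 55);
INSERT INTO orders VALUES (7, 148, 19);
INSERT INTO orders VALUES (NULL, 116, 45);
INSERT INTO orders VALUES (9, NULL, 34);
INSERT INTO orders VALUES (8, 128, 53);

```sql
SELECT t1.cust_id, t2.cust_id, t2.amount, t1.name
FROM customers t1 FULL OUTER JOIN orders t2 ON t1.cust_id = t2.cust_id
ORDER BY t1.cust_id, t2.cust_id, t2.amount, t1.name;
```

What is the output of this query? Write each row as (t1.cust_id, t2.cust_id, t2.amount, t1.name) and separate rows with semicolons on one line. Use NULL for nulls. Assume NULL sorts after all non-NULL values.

(1, NULL, NULL, Wendy); (3, 3, 55, Ivan); (3, 3, 55, Mona); (5, NULL, NULL, Nora); (5, NULL, NULL, NULL); (6, NULL, NULL, Liam); (NULL, 7, 19, NULL); (NULL, 8, 53, NULL); (NULL, 8, 87, NULL); (NULL, 9, 34, NULL); (NULL, NULL, 45, NULL)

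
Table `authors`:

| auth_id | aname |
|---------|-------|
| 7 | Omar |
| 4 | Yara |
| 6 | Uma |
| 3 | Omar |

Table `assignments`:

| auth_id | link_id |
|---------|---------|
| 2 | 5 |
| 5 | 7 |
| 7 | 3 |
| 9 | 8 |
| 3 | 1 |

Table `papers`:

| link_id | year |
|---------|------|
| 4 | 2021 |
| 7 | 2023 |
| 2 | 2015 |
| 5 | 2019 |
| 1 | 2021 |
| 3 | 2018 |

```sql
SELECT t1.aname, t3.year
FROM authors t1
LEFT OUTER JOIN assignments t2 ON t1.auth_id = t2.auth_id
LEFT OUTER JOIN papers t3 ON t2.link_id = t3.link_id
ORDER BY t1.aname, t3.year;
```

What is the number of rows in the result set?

Step 1 — t1 LEFT JOIN t2 on auth_id → 4 row(s).
Then LEFT JOIN `papers t3` on link_id: each of those 4 rows is kept; rows whose t2.link_id has no match in t3 get NULL for t3's columns.
Result: 4 row(s).

4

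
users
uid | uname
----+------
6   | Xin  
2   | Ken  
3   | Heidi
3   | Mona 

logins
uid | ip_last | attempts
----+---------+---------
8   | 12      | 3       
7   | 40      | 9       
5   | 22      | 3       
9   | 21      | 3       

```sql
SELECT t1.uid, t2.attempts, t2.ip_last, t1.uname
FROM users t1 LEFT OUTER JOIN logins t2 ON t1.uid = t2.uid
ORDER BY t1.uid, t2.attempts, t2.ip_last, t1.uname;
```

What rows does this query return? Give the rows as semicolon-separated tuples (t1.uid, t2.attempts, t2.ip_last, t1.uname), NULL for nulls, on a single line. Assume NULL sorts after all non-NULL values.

LEFT JOIN keeps every row from `users`; unmatched rows get NULL for `logins`'s columns.
Matching on t1.uid = t2.uid.
- uid=6: no t2 row matches, row kept with t2 columns NULL.
- uid=2: no t2 row matches, row kept with t2 columns NULL.
- uid=3: no t2 row matches, row kept with t2 columns NULL.
- uid=3: no t2 row matches, row kept with t2 columns NULL.
After projecting and ordering:
t1.uid | t2.attempts | t2.ip_last | t1.uname
2 | NULL | NULL | Ken
3 | NULL | NULL | Heidi
3 | NULL | NULL | Mona
6 | NULL | NULL | Xin

(2, NULL, NULL, Ken); (3, NULL, NULL, Heidi); (3, NULL, NULL, Mona); (6, NULL, NULL, Xin)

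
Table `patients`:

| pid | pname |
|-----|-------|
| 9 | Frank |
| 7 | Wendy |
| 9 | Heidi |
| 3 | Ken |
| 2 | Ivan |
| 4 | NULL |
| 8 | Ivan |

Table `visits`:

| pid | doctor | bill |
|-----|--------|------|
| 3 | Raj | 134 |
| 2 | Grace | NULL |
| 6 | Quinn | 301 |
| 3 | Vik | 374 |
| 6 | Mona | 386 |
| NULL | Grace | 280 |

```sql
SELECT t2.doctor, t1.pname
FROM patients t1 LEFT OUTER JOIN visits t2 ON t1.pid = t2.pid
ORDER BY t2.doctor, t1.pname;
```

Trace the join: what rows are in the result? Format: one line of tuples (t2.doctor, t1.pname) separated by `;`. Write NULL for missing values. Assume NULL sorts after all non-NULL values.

(Grace, Ivan); (Raj, Ken); (Vik, Ken); (NULL, Frank); (NULL, Heidi); (NULL, Ivan); (NULL, Wendy); (NULL, NULL)

LEFT JOIN keeps every row from `patients`; unmatched rows get NULL for `visits`'s columns.
Matching on t1.pid = t2.pid. A NULL in a compared column never satisfies the condition.
- t1 (pid=9) has no partner → padded with NULL.
- t1 (pid=7) has no partner → padded with NULL.
- t1 (pid=9) has no partner → padded with NULL.
- t1 (pid=3) pairs with 2 row(s) of t2.
- t1 (pid=2) pairs with 1 row(s) of t2.
- t1 (pid=4) has no partner → padded with NULL.
- t1 (pid=8) has no partner → padded with NULL.
After projecting and ordering:
t2.doctor | t1.pname
Grace | Ivan
Raj | Ken
Vik | Ken
NULL | Frank
NULL | Heidi
NULL | Ivan
NULL | Wendy
NULL | NULL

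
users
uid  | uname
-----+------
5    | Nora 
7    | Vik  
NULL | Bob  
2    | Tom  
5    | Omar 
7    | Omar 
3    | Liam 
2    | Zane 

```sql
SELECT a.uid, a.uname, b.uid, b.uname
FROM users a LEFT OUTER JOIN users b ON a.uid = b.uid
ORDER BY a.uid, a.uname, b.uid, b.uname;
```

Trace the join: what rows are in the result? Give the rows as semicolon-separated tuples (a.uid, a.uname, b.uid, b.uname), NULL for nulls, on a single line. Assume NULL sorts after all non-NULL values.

(2, Tom, 2, Tom); (2, Tom, 2, Zane); (2, Zane, 2, Tom); (2, Zane, 2, Zane); (3, Liam, 3, Liam); (5, Nora, 5, Nora); (5, Nora, 5, Omar); (5, Omar, 5, Nora); (5, Omar, 5, Omar); (7, Omar, 7, Omar); (7, Omar, 7, Vik); (7, Vik, 7, Omar); (7, Vik, 7, Vik); (NULL, Bob, NULL, NULL)

LEFT JOIN keeps every row from `users a`; unmatched rows get NULL for `users b`'s columns.
Matching on a.uid = b.uid. A NULL in a compared column never satisfies the condition.
Matched pairs: 13; unmatched a rows kept: 1.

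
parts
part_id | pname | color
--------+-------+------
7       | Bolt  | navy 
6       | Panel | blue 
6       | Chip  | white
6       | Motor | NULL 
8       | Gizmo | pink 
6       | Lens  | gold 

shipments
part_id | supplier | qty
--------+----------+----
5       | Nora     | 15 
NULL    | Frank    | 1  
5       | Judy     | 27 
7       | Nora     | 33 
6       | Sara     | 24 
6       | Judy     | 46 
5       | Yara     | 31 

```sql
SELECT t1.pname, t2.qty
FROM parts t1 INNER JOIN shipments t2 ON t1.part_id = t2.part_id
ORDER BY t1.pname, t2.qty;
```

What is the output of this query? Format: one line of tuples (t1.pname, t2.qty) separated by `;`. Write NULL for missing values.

(Bolt, 33); (Chip, 24); (Chip, 46); (Lens, 24); (Lens, 46); (Motor, 24); (Motor, 46); (Panel, 24); (Panel, 46)

INNER JOIN keeps only pairs where the ON condition holds.
Matching on t1.part_id = t2.part_id. A NULL in a compared column never satisfies the condition.
Matched pairs: 9.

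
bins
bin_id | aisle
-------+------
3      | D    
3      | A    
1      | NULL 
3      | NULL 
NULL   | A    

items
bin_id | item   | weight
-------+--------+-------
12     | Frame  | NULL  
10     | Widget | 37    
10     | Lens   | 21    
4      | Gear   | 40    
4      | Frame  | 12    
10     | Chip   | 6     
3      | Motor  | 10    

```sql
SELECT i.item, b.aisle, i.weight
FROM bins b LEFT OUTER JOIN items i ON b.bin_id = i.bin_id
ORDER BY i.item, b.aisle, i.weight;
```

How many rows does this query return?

LEFT JOIN keeps every row from `bins`; unmatched rows get NULL for `items`'s columns.
Matching on b.bin_id = i.bin_id. A NULL in a compared column never satisfies the condition.
- b[0] bin_id=3 → 1 match(es) in i → 1 row(s).
- b[1] bin_id=3 → 1 match(es) in i → 1 row(s).
- b[2] bin_id=1 → no match; kept with NULLs on the i side.
- b[3] bin_id=3 → 1 match(es) in i → 1 row(s).
- b[4] bin_id=NULL → no match; kept with NULLs on the i side.
Total: 3 matched + 2 padded = 5 rows.

5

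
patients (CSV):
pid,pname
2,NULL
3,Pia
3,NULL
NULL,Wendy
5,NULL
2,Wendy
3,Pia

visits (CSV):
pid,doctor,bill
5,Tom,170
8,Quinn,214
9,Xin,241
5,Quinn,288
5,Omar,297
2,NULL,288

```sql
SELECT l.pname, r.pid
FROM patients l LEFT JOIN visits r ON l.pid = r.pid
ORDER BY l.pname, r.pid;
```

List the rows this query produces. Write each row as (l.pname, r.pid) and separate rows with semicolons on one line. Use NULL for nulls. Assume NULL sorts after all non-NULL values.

(Pia, NULL); (Pia, NULL); (Wendy, 2); (Wendy, NULL); (NULL, 2); (NULL, 5); (NULL, 5); (NULL, 5); (NULL, NULL)

LEFT JOIN keeps every row from `patients`; unmatched rows get NULL for `visits`'s columns.
Matching on l.pid = r.pid. A NULL in a compared column never satisfies the condition.
- l[0] pid=2 → 1 match(es) in r → 1 row(s).
- l[1] pid=3 → no match; kept with NULLs on the r side.
- l[2] pid=3 → no match; kept with NULLs on the r side.
- l[3] pid=NULL → no match; kept with NULLs on the r side.
- l[4] pid=5 → 3 match(es) in r → 3 row(s).
- l[5] pid=2 → 1 match(es) in r → 1 row(s).
- l[6] pid=3 → no match; kept with NULLs on the r side.
After projecting and ordering:
l.pname | r.pid
Pia | NULL
Pia | NULL
Wendy | 2
Wendy | NULL
NULL | 2
NULL | 5
NULL | 5
NULL | 5
NULL | NULL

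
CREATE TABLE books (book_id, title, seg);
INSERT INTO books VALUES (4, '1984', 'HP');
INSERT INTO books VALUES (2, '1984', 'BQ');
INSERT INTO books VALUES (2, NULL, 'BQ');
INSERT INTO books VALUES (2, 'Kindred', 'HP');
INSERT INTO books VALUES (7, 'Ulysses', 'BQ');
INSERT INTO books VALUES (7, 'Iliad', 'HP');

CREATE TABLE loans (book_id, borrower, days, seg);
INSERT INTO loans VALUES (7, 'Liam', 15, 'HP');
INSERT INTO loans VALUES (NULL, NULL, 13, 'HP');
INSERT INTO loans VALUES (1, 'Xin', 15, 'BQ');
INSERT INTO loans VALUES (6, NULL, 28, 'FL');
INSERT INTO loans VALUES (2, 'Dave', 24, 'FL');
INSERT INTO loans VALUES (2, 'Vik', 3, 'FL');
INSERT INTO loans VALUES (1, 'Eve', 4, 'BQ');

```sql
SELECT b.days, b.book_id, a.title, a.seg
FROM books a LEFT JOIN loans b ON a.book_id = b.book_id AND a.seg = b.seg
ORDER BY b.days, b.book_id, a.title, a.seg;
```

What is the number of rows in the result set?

6

LEFT JOIN keeps every row from `books`; unmatched rows get NULL for `loans`'s columns.
Matching on a.book_id = b.book_id AND a.seg = b.seg. A NULL in a compared column never satisfies the condition.
- a (book_id=4, seg=HP) has no partner → padded with NULL.
- a (book_id=2, seg=BQ) has no partner → padded with NULL.
- a (book_id=2, seg=BQ) has no partner → padded with NULL.
- a (book_id=2, seg=HP) has no partner → padded with NULL.
- a (book_id=7, seg=BQ) has no partner → padded with NULL.
- a (book_id=7, seg=HP) pairs with 1 row(s) of b.
Total: 1 matched + 5 padded = 6 rows.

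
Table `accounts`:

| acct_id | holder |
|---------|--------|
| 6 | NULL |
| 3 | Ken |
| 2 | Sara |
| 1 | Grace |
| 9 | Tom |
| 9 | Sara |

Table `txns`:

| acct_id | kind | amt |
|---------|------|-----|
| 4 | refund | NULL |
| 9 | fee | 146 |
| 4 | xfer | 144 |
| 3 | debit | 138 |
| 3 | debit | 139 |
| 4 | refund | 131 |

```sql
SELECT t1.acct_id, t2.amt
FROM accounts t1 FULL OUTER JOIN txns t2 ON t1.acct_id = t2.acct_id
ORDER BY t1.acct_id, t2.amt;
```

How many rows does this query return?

10

FULL OUTER JOIN keeps every row from both sides; unmatched rows get NULL for the other side's columns.
Matching on t1.acct_id = t2.acct_id.
Matched pairs: 4; unmatched t1 rows kept: 3; unmatched t2 rows kept: 3.
Total: 4 matched + 6 padded = 10 rows.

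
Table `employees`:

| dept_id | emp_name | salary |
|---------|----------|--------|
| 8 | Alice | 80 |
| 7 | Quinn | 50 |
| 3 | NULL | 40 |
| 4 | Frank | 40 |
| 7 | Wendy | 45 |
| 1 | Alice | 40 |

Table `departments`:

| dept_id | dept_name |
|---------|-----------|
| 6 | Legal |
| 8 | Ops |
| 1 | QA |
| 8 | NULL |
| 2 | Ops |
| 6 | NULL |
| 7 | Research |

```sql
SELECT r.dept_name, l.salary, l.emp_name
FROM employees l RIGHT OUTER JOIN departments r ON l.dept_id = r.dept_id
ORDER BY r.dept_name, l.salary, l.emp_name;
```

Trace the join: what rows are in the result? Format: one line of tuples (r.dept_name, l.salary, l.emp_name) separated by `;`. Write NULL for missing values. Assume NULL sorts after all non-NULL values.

(Legal, NULL, NULL); (Ops, 80, Alice); (Ops, NULL, NULL); (QA, 40, Alice); (Research, 45, Wendy); (Research, 50, Quinn); (NULL, 80, Alice); (NULL, NULL, NULL)

RIGHT JOIN keeps every row from `departments`; unmatched rows get NULL for `employees`'s columns.
Matching on l.dept_id = r.dept_id.
Matched pairs: 5; unmatched r rows kept: 3.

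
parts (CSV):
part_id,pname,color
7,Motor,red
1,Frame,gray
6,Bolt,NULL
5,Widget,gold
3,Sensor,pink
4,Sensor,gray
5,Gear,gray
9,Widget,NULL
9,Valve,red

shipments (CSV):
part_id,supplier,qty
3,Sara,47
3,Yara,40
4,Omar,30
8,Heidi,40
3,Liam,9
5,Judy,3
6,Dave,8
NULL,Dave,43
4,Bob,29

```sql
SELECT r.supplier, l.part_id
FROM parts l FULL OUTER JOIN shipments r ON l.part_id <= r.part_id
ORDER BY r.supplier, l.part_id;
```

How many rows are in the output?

FULL OUTER JOIN keeps every row from both sides; unmatched rows get NULL for the other side's columns.
Matching on l.part_id <= r.part_id. A NULL in a compared column never satisfies the condition.
- l[0] part_id=7 → 1 match(es) in r → 1 row(s).
- l[1] part_id=1 → 8 match(es) in r → 8 row(s).
- l[2] part_id=6 → 2 match(es) in r → 2 row(s).
- l[3] part_id=5 → 3 match(es) in r → 3 row(s).
- l[4] part_id=3 → 8 match(es) in r → 8 row(s).
- l[5] part_id=4 → 5 match(es) in r → 5 row(s).
- l[6] part_id=5 → 3 match(es) in r → 3 row(s).
- l[7] part_id=9 → no match; kept with NULLs on the r side.
- l[8] part_id=9 → no match; kept with NULLs on the r side.
- 1 r row(s) had no l match → kept, l columns NULL.
Total: 30 matched + 3 padded = 33 rows.

33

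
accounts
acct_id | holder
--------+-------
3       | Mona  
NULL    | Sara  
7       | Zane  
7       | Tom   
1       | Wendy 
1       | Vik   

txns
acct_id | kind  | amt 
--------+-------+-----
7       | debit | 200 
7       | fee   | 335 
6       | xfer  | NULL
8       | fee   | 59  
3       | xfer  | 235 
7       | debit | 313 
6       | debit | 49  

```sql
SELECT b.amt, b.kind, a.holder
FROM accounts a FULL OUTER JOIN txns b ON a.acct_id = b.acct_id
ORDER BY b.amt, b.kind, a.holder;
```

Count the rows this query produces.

13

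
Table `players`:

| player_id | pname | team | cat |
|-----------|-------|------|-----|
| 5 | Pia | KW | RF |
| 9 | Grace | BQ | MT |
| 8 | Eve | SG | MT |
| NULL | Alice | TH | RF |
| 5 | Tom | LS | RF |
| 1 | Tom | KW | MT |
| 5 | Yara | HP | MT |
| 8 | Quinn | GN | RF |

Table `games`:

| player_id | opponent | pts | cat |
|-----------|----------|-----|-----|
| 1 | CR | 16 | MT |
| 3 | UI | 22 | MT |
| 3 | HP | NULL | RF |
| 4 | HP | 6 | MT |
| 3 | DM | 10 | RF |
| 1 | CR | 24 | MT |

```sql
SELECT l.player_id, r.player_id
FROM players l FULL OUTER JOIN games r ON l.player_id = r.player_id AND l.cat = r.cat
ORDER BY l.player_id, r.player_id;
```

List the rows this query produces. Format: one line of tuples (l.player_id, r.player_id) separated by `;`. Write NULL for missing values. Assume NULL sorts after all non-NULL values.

(1, 1); (1, 1); (5, NULL); (5, NULL); (5, NULL); (8, NULL); (8, NULL); (9, NULL); (NULL, 3); (NULL, 3); (NULL, 3); (NULL, 4); (NULL, NULL)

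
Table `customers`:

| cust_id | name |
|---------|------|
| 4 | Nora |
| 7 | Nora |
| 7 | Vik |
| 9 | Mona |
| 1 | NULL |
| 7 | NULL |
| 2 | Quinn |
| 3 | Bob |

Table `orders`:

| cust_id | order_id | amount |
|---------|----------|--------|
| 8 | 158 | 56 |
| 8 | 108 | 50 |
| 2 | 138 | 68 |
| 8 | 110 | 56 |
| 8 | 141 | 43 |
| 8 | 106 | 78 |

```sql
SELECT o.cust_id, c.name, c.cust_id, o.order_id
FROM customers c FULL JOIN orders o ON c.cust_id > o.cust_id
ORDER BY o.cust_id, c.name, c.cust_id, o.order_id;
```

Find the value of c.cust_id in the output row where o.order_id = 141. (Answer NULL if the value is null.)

FULL OUTER JOIN keeps every row from both sides; unmatched rows get NULL for the other side's columns.
Matching on c.cust_id > o.cust_id.
- c[0] cust_id=4 → 1 match(es) in o → 1 row(s).
- c[1] cust_id=7 → 1 match(es) in o → 1 row(s).
- c[2] cust_id=7 → 1 match(es) in o → 1 row(s).
- c[3] cust_id=9 → 6 match(es) in o → 6 row(s).
- c[4] cust_id=1 → no match; kept with NULLs on the o side.
- c[5] cust_id=7 → 1 match(es) in o → 1 row(s).
- c[6] cust_id=2 → no match; kept with NULLs on the o side.
- c[7] cust_id=3 → 1 match(es) in o → 1 row(s).

9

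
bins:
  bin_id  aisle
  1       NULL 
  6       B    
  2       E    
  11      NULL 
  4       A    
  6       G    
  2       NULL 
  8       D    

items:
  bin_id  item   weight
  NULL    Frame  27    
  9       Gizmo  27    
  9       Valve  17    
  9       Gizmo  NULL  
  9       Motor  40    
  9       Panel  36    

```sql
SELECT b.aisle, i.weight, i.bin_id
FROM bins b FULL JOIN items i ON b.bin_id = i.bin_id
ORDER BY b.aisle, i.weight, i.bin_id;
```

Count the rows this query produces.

14

FULL OUTER JOIN keeps every row from both sides; unmatched rows get NULL for the other side's columns.
Matching on b.bin_id = i.bin_id. A NULL in a compared column never satisfies the condition.
Matched pairs: 0; unmatched b rows kept: 8; unmatched i rows kept: 6.
Total: 0 matched + 14 padded = 14 rows.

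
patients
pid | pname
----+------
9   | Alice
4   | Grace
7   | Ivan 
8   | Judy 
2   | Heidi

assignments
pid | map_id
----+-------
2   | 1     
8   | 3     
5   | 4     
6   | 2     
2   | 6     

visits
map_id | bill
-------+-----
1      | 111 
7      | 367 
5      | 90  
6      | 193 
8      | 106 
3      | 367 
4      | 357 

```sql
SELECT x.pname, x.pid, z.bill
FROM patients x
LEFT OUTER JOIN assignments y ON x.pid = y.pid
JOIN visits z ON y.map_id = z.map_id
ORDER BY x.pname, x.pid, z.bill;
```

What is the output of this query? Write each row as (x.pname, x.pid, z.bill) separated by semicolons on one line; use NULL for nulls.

(Heidi, 2, 111); (Heidi, 2, 193); (Judy, 8, 367)

Evaluate left to right. First `patients x LEFT JOIN assignments y` on pid: 6 row(s).
Then INNER JOIN `visits z` on map_id: keep only rows whose y.map_id appears in z.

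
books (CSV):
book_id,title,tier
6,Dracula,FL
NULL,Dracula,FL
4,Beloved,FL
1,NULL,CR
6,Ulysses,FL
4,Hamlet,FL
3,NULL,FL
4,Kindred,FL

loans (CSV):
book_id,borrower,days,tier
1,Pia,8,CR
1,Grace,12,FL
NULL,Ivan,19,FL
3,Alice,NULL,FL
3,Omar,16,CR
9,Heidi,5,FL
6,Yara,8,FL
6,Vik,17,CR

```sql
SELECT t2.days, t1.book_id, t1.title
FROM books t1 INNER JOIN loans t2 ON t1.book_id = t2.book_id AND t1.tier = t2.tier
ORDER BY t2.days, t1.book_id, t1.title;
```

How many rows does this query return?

4

INNER JOIN keeps only pairs where the ON condition holds.
Matching on t1.book_id = t2.book_id AND t1.tier = t2.tier. A NULL in a compared column never satisfies the condition.
- t1[0] book_id=6, tier=FL → 1 match(es) in t2 → 1 row(s).
- t1[1] book_id=NULL, tier=FL → no match; dropped.
- t1[2] book_id=4, tier=FL → no match; dropped.
- t1[3] book_id=1, tier=CR → 1 match(es) in t2 → 1 row(s).
- t1[4] book_id=6, tier=FL → 1 match(es) in t2 → 1 row(s).
- t1[5] book_id=4, tier=FL → no match; dropped.
- t1[6] book_id=3, tier=FL → 1 match(es) in t2 → 1 row(s).
- t1[7] book_id=4, tier=FL → no match; dropped.
Total: 4 rows.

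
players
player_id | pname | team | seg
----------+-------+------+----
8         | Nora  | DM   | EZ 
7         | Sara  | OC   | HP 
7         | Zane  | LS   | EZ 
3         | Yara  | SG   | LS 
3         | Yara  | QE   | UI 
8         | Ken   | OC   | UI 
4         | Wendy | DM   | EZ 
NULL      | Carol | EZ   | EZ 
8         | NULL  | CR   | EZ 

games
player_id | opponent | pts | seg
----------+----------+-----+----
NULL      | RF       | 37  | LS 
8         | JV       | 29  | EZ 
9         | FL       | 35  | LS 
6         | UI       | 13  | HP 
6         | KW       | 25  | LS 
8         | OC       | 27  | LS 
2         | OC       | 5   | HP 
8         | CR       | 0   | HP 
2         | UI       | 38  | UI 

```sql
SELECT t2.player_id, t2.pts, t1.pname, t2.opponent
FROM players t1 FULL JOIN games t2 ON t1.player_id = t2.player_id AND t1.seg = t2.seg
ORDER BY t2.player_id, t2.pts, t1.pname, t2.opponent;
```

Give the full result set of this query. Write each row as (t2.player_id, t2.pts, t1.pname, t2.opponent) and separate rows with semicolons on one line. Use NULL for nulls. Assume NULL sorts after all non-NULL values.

(2, 5, NULL, OC); (2, 38, NULL, UI); (6, 13, NULL, UI); (6, 25, NULL, KW); (8, 0, NULL, CR); (8, 27, NULL, OC); (8, 29, Nora, JV); (8, 29, NULL, JV); (9, 35, NULL, FL); (NULL, 37, NULL, RF); (NULL, NULL, Carol, NULL); (NULL, NULL, Ken, NULL); (NULL, NULL, Sara, NULL); (NULL, NULL, Wendy, NULL); (NULL, NULL, Yara, NULL); (NULL, NULL, Yara, NULL); (NULL, NULL, Zane, NULL)

FULL OUTER JOIN keeps every row from both sides; unmatched rows get NULL for the other side's columns.
Matching on t1.player_id = t2.player_id AND t1.seg = t2.seg. A NULL in a compared column never satisfies the condition.
- t1[0] player_id=8, seg=EZ → 1 match(es) in t2 → 1 row(s).
- t1[1] player_id=7, seg=HP → no match; kept with NULLs on the t2 side.
- t1[2] player_id=7, seg=EZ → no match; kept with NULLs on the t2 side.
- t1[3] player_id=3, seg=LS → no match; kept with NULLs on the t2 side.
- t1[4] player_id=3, seg=UI → no match; kept with NULLs on the t2 side.
- t1[5] player_id=8, seg=UI → no match; kept with NULLs on the t2 side.
- t1[6] player_id=4, seg=EZ → no match; kept with NULLs on the t2 side.
- t1[7] player_id=NULL, seg=EZ → no match; kept with NULLs on the t2 side.
- t1[8] player_id=8, seg=EZ → 1 match(es) in t2 → 1 row(s).
- 8 row(s) from t2 found no t1 partner → padded with NULL.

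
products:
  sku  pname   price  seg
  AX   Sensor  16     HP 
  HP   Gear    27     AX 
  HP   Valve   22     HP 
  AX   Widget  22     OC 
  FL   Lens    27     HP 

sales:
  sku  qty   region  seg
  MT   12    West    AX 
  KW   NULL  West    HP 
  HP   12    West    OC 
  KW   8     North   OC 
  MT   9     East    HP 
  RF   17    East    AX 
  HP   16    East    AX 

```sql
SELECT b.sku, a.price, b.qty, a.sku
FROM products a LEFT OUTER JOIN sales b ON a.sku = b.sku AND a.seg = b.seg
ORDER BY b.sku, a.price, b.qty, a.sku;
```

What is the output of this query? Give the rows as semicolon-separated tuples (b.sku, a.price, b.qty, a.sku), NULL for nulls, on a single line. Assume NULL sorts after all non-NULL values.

LEFT JOIN keeps every row from `products`; unmatched rows get NULL for `sales`'s columns.
Matching on a.sku = b.sku AND a.seg = b.seg.
Matched pairs: 1; unmatched a rows kept: 4.

(HP, 27, 16, HP); (NULL, 16, NULL, AX); (NULL, 22, NULL, AX); (NULL, 22, NULL, HP); (NULL, 27, NULL, FL)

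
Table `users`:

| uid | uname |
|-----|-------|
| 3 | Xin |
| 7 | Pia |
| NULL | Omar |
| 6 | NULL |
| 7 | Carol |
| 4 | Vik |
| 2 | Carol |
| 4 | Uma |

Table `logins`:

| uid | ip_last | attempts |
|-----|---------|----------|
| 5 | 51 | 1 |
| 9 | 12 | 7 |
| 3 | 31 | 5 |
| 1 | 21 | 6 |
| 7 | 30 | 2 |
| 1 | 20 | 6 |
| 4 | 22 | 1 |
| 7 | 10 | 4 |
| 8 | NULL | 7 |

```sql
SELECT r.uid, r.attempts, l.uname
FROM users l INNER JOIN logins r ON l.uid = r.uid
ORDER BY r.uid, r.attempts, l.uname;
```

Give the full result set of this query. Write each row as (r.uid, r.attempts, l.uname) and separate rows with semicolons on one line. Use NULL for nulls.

(3, 5, Xin); (4, 1, Uma); (4, 1, Vik); (7, 2, Carol); (7, 2, Pia); (7, 4, Carol); (7, 4, Pia)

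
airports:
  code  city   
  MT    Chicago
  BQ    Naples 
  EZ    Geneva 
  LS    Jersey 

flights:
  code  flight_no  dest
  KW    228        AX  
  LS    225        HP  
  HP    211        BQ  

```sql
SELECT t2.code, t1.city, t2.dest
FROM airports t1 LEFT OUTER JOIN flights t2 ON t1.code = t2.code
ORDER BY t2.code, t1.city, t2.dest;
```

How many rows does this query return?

LEFT JOIN keeps every row from `airports`; unmatched rows get NULL for `flights`'s columns.
Matching on t1.code = t2.code.
- t1 row (code=MT): no match → kept, t2 columns NULL.
- t1 row (code=BQ): no match → kept, t2 columns NULL.
- t1 row (code=EZ): no match → kept, t2 columns NULL.
- t1 row (code=LS): matches 1 t2 row(s) → 1 output row(s).
Total: 1 matched + 3 padded = 4 rows.

4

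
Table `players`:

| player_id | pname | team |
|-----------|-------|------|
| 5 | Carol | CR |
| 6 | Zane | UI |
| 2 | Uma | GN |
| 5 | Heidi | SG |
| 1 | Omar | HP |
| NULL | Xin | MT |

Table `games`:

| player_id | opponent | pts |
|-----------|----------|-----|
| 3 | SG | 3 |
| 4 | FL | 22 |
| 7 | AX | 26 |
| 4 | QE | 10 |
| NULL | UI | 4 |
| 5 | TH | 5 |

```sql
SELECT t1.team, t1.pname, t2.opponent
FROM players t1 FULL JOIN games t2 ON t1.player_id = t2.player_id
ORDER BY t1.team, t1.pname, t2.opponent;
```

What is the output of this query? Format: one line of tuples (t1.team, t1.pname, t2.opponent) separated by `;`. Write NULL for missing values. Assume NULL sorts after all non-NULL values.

(CR, Carol, TH); (GN, Uma, NULL); (HP, Omar, NULL); (MT, Xin, NULL); (SG, Heidi, TH); (UI, Zane, NULL); (NULL, NULL, AX); (NULL, NULL, FL); (NULL, NULL, QE); (NULL, NULL, SG); (NULL, NULL, UI)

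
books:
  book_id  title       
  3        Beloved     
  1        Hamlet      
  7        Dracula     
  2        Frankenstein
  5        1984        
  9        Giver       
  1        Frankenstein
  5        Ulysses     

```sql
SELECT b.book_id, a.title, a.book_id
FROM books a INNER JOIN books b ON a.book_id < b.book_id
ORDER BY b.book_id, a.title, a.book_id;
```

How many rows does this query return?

26

INNER JOIN keeps only pairs where the ON condition holds.
Matching on a.book_id < b.book_id.
Matched pairs: 26.
Total: 26 rows.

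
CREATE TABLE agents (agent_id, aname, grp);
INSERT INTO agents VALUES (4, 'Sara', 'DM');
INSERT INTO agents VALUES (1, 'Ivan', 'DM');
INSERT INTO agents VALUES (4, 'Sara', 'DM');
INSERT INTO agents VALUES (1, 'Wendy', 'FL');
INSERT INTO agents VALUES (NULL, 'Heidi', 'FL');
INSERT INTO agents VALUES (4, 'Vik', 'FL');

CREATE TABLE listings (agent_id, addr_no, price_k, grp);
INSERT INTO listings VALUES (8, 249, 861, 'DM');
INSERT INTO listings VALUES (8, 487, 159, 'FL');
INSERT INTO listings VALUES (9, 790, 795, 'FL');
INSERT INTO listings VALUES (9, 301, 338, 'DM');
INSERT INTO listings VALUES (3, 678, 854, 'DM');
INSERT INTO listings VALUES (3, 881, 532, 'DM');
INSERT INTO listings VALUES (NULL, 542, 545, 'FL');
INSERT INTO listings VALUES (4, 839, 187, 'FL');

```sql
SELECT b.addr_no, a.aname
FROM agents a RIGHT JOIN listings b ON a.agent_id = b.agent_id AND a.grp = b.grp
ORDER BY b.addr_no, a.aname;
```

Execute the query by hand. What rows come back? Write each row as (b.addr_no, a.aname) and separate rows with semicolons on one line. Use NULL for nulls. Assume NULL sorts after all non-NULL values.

(249, NULL); (301, NULL); (487, NULL); (542, NULL); (678, NULL); (790, NULL); (839, Vik); (881, NULL)

RIGHT JOIN keeps every row from `listings`; unmatched rows get NULL for `agents`'s columns.
Matching on a.agent_id = b.agent_id AND a.grp = b.grp. A NULL in a compared column never satisfies the condition.
- agent_id=4, grp=DM: no matching b row.
- agent_id=1, grp=DM: no matching b row.
- agent_id=4, grp=DM: no matching b row.
- agent_id=1, grp=FL: no matching b row.
- agent_id=NULL, grp=FL: no matching b row.
- agent_id=4, grp=FL: 1 matching b row(s), so 1 row(s) emitted.
- 7 b row(s) had no a match → kept, a columns NULL.
After projecting and ordering:
b.addr_no | a.aname
249 | NULL
301 | NULL
487 | NULL
542 | NULL
678 | NULL
790 | NULL
839 | Vik
881 | NULL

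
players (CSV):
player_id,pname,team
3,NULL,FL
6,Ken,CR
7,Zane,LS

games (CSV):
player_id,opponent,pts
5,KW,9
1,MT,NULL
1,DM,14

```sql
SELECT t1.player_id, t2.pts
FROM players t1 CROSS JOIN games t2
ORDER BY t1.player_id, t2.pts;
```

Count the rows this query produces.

CROSS JOIN pairs every row of `players` with every row of `games`: 3 × 3 = 9 rows.

9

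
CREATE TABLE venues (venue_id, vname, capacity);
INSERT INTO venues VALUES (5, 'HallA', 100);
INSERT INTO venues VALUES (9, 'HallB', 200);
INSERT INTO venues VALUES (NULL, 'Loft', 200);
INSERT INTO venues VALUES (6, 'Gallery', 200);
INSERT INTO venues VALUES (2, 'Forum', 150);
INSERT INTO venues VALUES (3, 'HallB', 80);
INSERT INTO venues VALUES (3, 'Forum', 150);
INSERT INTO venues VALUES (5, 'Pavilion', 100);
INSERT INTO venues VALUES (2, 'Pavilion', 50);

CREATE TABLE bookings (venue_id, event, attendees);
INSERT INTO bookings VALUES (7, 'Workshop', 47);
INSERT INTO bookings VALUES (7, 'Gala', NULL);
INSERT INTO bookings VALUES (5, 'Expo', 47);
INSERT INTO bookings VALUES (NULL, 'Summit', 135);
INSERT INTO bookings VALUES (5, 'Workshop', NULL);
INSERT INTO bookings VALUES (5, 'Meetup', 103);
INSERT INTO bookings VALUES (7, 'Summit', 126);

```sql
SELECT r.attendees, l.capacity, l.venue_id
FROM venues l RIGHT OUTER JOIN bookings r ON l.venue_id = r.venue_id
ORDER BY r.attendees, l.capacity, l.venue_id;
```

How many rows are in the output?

10

RIGHT JOIN keeps every row from `bookings`; unmatched rows get NULL for `venues`'s columns.
Matching on l.venue_id = r.venue_id. A NULL in a compared column never satisfies the condition.
- venue_id=5: 3 matching r row(s), so 3 row(s) emitted.
- venue_id=9: no matching r row.
- venue_id=NULL: no matching r row.
- venue_id=6: no matching r row.
- venue_id=2: no matching r row.
- venue_id=3: no matching r row.
- venue_id=3: no matching r row.
- venue_id=5: 3 matching r row(s), so 3 row(s) emitted.
- venue_id=2: no matching r row.
- plus 4 unmatched r row(s), each kept with NULL l columns.
Total: 6 matched + 4 padded = 10 rows.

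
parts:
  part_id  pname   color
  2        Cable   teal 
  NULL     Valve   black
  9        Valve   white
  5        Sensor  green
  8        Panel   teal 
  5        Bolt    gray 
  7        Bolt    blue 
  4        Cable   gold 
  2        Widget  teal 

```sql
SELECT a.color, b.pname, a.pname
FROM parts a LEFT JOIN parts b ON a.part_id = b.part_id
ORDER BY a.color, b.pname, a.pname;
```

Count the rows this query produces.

13

LEFT JOIN keeps every row from `parts a`; unmatched rows get NULL for `parts b`'s columns.
Matching on a.part_id = b.part_id. A NULL in a compared column never satisfies the condition.
- part_id=2: 2 matching b row(s), so 2 row(s) emitted.
- part_id=NULL: no b row matches, row kept with b columns NULL.
- part_id=9: 1 matching b row(s), so 1 row(s) emitted.
- part_id=5: 2 matching b row(s), so 2 row(s) emitted.
- part_id=8: 1 matching b row(s), so 1 row(s) emitted.
- part_id=5: 2 matching b row(s), so 2 row(s) emitted.
- part_id=7: 1 matching b row(s), so 1 row(s) emitted.
- part_id=4: 1 matching b row(s), so 1 row(s) emitted.
- part_id=2: 2 matching b row(s), so 2 row(s) emitted.
Total: 12 matched + 1 padded = 13 rows.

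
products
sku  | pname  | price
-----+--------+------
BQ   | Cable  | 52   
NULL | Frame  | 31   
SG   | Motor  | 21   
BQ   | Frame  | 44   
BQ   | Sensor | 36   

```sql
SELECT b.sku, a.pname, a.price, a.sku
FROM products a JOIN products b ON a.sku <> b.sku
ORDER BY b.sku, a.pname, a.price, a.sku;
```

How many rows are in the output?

6

INNER JOIN keeps only pairs where the ON condition holds.
Matching on a.sku <> b.sku. A NULL in a compared column never satisfies the condition.
- a (sku=BQ) pairs with 1 row(s) of b.
- a (sku=NULL) has no partner → excluded.
- a (sku=SG) pairs with 3 row(s) of b.
- a (sku=BQ) pairs with 1 row(s) of b.
- a (sku=BQ) pairs with 1 row(s) of b.
Total: 6 rows.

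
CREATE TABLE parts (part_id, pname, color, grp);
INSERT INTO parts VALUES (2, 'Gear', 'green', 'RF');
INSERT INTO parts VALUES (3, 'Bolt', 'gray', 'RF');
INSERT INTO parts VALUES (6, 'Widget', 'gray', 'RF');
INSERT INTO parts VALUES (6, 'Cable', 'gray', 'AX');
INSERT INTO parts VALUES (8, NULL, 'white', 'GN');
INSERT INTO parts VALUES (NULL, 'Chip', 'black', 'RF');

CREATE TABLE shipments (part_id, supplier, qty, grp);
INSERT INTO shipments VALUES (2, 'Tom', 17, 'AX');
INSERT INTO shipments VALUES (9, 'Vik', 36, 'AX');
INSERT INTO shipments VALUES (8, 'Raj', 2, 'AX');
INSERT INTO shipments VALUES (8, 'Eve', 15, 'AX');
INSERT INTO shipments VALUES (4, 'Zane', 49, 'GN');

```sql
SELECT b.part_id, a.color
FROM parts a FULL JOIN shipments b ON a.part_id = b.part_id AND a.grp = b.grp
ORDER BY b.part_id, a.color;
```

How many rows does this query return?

11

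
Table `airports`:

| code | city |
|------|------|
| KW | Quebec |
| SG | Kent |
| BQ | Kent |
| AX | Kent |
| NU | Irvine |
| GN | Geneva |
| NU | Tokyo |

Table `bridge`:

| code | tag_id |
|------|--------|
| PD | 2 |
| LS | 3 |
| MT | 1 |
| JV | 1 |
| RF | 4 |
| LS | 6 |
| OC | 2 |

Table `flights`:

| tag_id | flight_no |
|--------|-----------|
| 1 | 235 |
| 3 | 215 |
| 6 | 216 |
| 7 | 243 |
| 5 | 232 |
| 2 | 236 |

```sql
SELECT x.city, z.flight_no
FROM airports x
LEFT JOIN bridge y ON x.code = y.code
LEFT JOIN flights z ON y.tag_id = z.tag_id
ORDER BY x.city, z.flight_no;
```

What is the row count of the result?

Step 1 — x LEFT JOIN y on code → 7 row(s).
Then LEFT JOIN `flights z` on tag_id: each of those 7 rows is kept; rows whose y.tag_id has no match in z get NULL for z's columns.
Result: 7 row(s).

7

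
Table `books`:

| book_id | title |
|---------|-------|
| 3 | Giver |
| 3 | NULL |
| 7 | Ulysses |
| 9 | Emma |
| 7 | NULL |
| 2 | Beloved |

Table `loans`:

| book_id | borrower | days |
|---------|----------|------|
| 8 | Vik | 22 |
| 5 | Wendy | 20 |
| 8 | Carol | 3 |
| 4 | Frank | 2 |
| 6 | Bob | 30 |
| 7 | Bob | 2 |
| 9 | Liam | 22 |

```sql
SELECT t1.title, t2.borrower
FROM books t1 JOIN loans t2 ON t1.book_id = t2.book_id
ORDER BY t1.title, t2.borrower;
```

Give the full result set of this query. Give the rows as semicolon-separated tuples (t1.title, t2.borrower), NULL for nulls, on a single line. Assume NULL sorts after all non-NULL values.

(Emma, Liam); (Ulysses, Bob); (NULL, Bob)

INNER JOIN keeps only pairs where the ON condition holds.
Matching on t1.book_id = t2.book_id.
- t1 (book_id=3) has no partner → excluded.
- t1 (book_id=3) has no partner → excluded.
- t1 (book_id=7) pairs with 1 row(s) of t2.
- t1 (book_id=9) pairs with 1 row(s) of t2.
- t1 (book_id=7) pairs with 1 row(s) of t2.
- t1 (book_id=2) has no partner → excluded.
After projecting and ordering:
t1.title | t2.borrower
Emma | Liam
Ulysses | Bob
NULL | Bob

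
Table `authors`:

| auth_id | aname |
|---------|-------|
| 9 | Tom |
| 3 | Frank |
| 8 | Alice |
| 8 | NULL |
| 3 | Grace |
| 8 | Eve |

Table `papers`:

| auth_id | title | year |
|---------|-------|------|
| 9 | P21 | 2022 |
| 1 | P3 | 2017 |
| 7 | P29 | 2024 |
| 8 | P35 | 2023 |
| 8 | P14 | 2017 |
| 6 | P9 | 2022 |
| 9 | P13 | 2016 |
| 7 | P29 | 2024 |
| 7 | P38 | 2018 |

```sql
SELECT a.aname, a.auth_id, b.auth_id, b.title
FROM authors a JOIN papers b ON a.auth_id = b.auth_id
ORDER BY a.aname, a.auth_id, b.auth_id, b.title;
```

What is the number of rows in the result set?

8

INNER JOIN keeps only pairs where the ON condition holds.
Matching on a.auth_id = b.auth_id.
Matched pairs: 8.
Total: 8 rows.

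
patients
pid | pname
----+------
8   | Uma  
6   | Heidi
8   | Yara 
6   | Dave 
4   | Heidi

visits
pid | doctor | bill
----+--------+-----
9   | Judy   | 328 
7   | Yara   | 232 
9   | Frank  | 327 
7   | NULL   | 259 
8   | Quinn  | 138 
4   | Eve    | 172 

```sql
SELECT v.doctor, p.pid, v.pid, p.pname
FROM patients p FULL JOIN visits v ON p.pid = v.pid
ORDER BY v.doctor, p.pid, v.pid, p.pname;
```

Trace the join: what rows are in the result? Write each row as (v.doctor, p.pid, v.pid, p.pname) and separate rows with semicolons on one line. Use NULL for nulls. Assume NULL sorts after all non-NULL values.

(Eve, 4, 4, Heidi); (Frank, NULL, 9, NULL); (Judy, NULL, 9, NULL); (Quinn, 8, 8, Uma); (Quinn, 8, 8, Yara); (Yara, NULL, 7, NULL); (NULL, 6, NULL, Dave); (NULL, 6, NULL, Heidi); (NULL, NULL, 7, NULL)

FULL OUTER JOIN keeps every row from both sides; unmatched rows get NULL for the other side's columns.
Matching on p.pid = v.pid.
- p[0] pid=8 → 1 match(es) in v → 1 row(s).
- p[1] pid=6 → no match; kept with NULLs on the v side.
- p[2] pid=8 → 1 match(es) in v → 1 row(s).
- p[3] pid=6 → no match; kept with NULLs on the v side.
- p[4] pid=4 → 1 match(es) in v → 1 row(s).
- plus 4 unmatched v row(s), each kept with NULL p columns.
After projecting and ordering:
v.doctor | p.pid | v.pid | p.pname
Eve | 4 | 4 | Heidi
Frank | NULL | 9 | NULL
Judy | NULL | 9 | NULL
Quinn | 8 | 8 | Uma
Quinn | 8 | 8 | Yara
Yara | NULL | 7 | NULL
NULL | 6 | NULL | Dave
NULL | 6 | NULL | Heidi
NULL | NULL | 7 | NULL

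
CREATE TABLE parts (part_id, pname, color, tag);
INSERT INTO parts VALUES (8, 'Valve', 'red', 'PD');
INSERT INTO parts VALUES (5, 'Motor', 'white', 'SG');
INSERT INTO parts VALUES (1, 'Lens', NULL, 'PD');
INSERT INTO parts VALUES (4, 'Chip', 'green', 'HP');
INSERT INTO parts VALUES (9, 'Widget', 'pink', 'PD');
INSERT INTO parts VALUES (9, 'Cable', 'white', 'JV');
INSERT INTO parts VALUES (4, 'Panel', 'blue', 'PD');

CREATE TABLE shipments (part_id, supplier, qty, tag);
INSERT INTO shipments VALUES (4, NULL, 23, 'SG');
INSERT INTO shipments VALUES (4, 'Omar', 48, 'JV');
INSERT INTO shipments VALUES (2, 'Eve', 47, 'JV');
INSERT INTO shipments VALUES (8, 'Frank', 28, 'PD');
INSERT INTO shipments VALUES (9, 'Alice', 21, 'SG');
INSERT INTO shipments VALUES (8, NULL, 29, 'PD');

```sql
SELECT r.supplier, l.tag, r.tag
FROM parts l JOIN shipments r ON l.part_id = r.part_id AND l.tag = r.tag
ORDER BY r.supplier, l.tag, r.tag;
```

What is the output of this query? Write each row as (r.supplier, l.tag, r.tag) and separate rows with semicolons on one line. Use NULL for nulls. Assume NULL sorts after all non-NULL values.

(Frank, PD, PD); (NULL, PD, PD)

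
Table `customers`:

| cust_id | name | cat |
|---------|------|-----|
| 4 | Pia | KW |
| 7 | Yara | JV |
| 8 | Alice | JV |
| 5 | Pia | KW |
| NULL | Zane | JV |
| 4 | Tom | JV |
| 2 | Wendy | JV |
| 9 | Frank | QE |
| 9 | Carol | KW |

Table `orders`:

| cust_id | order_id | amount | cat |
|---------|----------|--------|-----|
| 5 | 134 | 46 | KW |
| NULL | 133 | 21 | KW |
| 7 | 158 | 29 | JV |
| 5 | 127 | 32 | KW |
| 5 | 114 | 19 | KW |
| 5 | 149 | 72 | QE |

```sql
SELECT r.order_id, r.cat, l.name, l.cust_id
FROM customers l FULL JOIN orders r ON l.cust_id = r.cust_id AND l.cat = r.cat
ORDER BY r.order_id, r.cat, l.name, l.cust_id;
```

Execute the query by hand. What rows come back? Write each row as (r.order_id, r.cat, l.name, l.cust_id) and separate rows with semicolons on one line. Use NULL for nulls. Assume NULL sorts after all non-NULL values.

(114, KW, Pia, 5); (127, KW, Pia, 5); (133, KW, NULL, NULL); (134, KW, Pia, 5); (149, QE, NULL, NULL); (158, JV, Yara, 7); (NULL, NULL, Alice, 8); (NULL, NULL, Carol, 9); (NULL, NULL, Frank, 9); (NULL, NULL, Pia, 4); (NULL, NULL, Tom, 4); (NULL, NULL, Wendy, 2); (NULL, NULL, Zane, NULL)

FULL OUTER JOIN keeps every row from both sides; unmatched rows get NULL for the other side's columns.
Matching on l.cust_id = r.cust_id AND l.cat = r.cat. A NULL in a compared column never satisfies the condition.
- l row (cust_id=4, cat=KW): no match → kept, r columns NULL.
- l row (cust_id=7, cat=JV): matches 1 r row(s) → 1 output row(s).
- l row (cust_id=8, cat=JV): no match → kept, r columns NULL.
- l row (cust_id=5, cat=KW): matches 3 r row(s) → 3 output row(s).
- l row (cust_id=NULL, cat=JV): no match → kept, r columns NULL.
- l row (cust_id=4, cat=JV): no match → kept, r columns NULL.
- l row (cust_id=2, cat=JV): no match → kept, r columns NULL.
- l row (cust_id=9, cat=QE): no match → kept, r columns NULL.
- l row (cust_id=9, cat=KW): no match → kept, r columns NULL.
- 2 row(s) from r found no l partner → padded with NULL.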